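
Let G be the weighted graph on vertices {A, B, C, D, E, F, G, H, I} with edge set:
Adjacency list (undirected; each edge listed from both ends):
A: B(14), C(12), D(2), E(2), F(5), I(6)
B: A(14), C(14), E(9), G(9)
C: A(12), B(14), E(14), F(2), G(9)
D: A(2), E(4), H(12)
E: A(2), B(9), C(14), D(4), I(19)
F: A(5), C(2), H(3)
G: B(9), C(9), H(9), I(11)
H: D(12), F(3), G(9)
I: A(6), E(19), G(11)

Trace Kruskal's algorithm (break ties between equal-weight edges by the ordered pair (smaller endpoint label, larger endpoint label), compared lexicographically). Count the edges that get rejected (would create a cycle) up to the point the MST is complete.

1

Sort edges by weight, then run Kruskal:
A–D (2): add — endpoints in different components.
A–E (2): add — endpoints in different components.
C–F (2): add — endpoints in different components.
F–H (3): add — endpoints in different components.
D–E (4): skip — D and E already connected.
A–F (5): add — endpoints in different components.
A–I (6): add — endpoints in different components.
B–E (9): add — endpoints in different components.
B–G (9): add — endpoints in different components.
Edges rejected before the tree was complete: 1.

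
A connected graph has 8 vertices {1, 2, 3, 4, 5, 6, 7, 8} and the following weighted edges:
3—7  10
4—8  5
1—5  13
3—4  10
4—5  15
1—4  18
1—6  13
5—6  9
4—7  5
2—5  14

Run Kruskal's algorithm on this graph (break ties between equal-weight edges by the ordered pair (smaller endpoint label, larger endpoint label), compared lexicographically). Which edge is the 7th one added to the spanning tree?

Kruskal's algorithm — process edges by increasing weight (ties by edge label):
4—7 (5): add — endpoints in different components.
4—8 (5): add — endpoints in different components.
5—6 (9): add — endpoints in different components.
3—4 (10): add — endpoints in different components.
3—7 (10): skip — 3 and 7 already connected.
1—5 (13): add — endpoints in different components.
1—6 (13): skip — 1 and 6 already connected.
2—5 (14): add — endpoints in different components.
4—5 (15): add — endpoints in different components.
The 7th edge added is 4—5.

4-5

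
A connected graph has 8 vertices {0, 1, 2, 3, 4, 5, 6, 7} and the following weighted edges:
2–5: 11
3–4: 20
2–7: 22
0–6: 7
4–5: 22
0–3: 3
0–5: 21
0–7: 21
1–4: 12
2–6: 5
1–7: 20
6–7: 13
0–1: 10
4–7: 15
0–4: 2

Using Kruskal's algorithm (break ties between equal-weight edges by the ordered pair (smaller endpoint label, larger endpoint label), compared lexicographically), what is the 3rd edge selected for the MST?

2-6

Sort edges by weight, then run Kruskal:
0–4 (2): add — endpoints in different components.
0–3 (3): add — endpoints in different components.
2–6 (5): add — endpoints in different components.
0–6 (7): add — endpoints in different components.
0–1 (10): add — endpoints in different components.
2–5 (11): add — endpoints in different components.
1–4 (12): skip — 1 and 4 already connected.
6–7 (13): add — endpoints in different components.
The 3rd edge added is 2–6.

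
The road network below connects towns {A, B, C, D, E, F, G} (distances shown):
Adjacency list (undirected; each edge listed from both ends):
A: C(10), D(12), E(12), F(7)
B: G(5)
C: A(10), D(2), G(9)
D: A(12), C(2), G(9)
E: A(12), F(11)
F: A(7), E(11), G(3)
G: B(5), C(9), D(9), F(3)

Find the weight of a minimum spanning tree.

37

Kruskal: consider edges lightest-first.
C–D (2): add — endpoints in different components.
F–G (3): add — endpoints in different components.
B–G (5): add — endpoints in different components.
A–F (7): add — endpoints in different components.
C–G (9): add — endpoints in different components.
D–G (9): skip — D and G already connected.
A–C (10): skip — A and C already connected.
E–F (11): add — endpoints in different components.
MST edges: C–D, F–G, B–G, A–F, C–G, E–F; total weight 2+3+5+7+9+11 = 37.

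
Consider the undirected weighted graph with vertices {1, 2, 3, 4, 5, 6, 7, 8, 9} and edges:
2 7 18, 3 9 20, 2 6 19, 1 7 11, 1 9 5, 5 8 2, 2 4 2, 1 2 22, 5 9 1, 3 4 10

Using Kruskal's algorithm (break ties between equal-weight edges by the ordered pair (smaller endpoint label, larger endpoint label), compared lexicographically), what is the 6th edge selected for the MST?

Sort edges by weight, then run Kruskal:
5 9 (1): add — endpoints in different components.
2 4 (2): add — endpoints in different components.
5 8 (2): add — endpoints in different components.
1 9 (5): add — endpoints in different components.
3 4 (10): add — endpoints in different components.
1 7 (11): add — endpoints in different components.
2 7 (18): add — endpoints in different components.
2 6 (19): add — endpoints in different components.
The 6th edge added is 1 7.

1-7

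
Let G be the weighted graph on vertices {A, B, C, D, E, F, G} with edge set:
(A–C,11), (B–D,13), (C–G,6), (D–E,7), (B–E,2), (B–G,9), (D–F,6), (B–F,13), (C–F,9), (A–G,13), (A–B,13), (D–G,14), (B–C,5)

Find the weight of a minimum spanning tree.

37

Kruskal: consider edges lightest-first.
B–E (2): add. Components now {A} {B,E} {C} {D} {F} {G}
B–C (5): add. Components now {A} {B,C,E} {D} {F} {G}
C–G (6): add. Components now {A} {B,C,E,G} {D} {F}
D–F (6): add. Components now {A} {B,C,E,G} {D,F}
D–E (7): add. Components now {A} {B,C,D,E,F,G}
B–G (9): skip — B and G already connected.
C–F (9): skip — C and F already connected.
A–C (11): add. Components now {A,B,C,D,E,F,G}
MST edges: B–E, B–C, C–G, D–F, D–E, A–C; total weight 2+5+6+6+7+11 = 37.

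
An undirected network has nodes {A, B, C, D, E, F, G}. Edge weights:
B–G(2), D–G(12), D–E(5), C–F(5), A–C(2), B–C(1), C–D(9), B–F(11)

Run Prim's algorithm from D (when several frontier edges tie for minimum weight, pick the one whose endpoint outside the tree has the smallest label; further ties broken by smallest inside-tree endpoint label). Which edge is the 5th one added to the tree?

B-G

Grow the tree from D using Prim:
Step 1: cheapest edge leaving the tree is D–E (5); add E.
Step 2: cheapest edge leaving the tree is C–D (9); add C.
Step 3: cheapest edge leaving the tree is B–C (1); add B.
Step 4: cheapest edge leaving the tree is A–C (2); add A.
Step 5: cheapest edge leaving the tree is B–G (2); add G.
Step 6: cheapest edge leaving the tree is C–F (5); add F.
The 5th edge added is B–G.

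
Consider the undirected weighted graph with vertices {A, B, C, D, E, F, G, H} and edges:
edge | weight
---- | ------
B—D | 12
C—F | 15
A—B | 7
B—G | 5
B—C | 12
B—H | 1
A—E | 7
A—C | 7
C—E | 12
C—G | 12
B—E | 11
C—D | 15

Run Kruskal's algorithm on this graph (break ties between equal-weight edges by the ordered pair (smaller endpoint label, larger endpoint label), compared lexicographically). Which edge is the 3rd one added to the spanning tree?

Kruskal: consider edges lightest-first.
B—H (1): add — endpoints in different components.
B—G (5): add — endpoints in different components.
A—B (7): add — endpoints in different components.
A—C (7): add — endpoints in different components.
A—E (7): add — endpoints in different components.
B—E (11): skip — B and E already connected.
B—C (12): skip — B and C already connected.
B—D (12): add — endpoints in different components.
C—E (12): skip — C and E already connected.
C—G (12): skip — C and G already connected.
C—D (15): skip — C and D already connected.
C—F (15): add — endpoints in different components.
The 3rd edge added is A—B.

A-B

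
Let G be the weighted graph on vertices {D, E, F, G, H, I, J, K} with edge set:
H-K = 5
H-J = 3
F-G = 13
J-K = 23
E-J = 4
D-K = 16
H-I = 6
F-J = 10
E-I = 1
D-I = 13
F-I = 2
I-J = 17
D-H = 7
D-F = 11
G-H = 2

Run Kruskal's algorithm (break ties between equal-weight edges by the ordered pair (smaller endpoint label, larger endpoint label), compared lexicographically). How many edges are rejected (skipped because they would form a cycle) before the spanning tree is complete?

Kruskal's algorithm — process edges by increasing weight (ties by edge label):
E-I (1): add — endpoints in different components.
F-I (2): add — endpoints in different components.
G-H (2): add — endpoints in different components.
H-J (3): add — endpoints in different components.
E-J (4): add — endpoints in different components.
H-K (5): add — endpoints in different components.
H-I (6): skip — H and I already connected.
D-H (7): add — endpoints in different components.
Edges rejected before the tree was complete: 1.

1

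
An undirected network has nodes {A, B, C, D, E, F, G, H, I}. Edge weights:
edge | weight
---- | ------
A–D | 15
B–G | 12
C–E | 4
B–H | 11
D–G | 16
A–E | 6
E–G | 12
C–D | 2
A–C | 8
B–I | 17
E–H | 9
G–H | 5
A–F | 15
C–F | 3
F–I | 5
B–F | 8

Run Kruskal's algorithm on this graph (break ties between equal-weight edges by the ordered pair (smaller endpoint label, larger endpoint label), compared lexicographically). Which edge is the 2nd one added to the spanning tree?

Sort edges by weight, then run Kruskal:
C–D (2): add — endpoints in different components.
C–F (3): add — endpoints in different components.
C–E (4): add — endpoints in different components.
F–I (5): add — endpoints in different components.
G–H (5): add — endpoints in different components.
A–E (6): add — endpoints in different components.
A–C (8): skip — A and C already connected.
B–F (8): add — endpoints in different components.
E–H (9): add — endpoints in different components.
The 2nd edge added is C–F.

C-F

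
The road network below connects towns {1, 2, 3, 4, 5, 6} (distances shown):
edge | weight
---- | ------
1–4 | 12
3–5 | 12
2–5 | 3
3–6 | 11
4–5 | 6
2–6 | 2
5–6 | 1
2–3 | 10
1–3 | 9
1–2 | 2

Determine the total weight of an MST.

Kruskal's algorithm — process edges by increasing weight (ties by edge label):
5–6 (1): add — endpoints in different components.
1–2 (2): add — endpoints in different components.
2–6 (2): add — endpoints in different components.
2–5 (3): skip — 2 and 5 already connected.
4–5 (6): add — endpoints in different components.
1–3 (9): add — endpoints in different components.
MST edges: 5–6, 1–2, 2–6, 4–5, 1–3; total weight 1+2+2+6+9 = 20.

20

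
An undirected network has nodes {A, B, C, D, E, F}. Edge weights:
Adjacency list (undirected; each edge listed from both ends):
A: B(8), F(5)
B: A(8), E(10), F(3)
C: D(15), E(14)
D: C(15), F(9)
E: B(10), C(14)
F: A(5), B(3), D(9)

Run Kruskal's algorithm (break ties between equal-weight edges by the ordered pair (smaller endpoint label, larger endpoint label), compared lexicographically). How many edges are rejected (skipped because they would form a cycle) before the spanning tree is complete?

1

Sort edges by weight, then run Kruskal:
B—F (3): add — endpoints in different components.
A—F (5): add — endpoints in different components.
A—B (8): skip — A and B already connected.
D—F (9): add — endpoints in different components.
B—E (10): add — endpoints in different components.
C—E (14): add — endpoints in different components.
Edges rejected before the tree was complete: 1.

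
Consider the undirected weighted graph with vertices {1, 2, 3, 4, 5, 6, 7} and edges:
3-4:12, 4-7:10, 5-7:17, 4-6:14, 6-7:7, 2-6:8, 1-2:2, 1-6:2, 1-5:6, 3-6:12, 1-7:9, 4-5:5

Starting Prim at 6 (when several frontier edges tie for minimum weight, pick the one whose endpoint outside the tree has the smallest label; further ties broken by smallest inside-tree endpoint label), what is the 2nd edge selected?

Prim, starting at 6.
Step 1: frontier [1-6 2, 6-7 7, 2-6 8, 3-6 12, 4-6 14] → take 1-6 (2); add 1.
Step 2: frontier [1-2 2, 1-5 6, 1-7 9, 6-7 7, 2-6 8, 3-6 12, 4-6 14] → take 1-2 (2); add 2.
Step 3: frontier [1-5 6, 1-7 9, 6-7 7, 3-6 12, 4-6 14] → take 1-5 (6); add 5.
Step 4: frontier [1-7 9, 4-5 5, 5-7 17, 6-7 7, 3-6 12, 4-6 14] → take 4-5 (5); add 4.
Step 5: frontier [1-7 9, 4-7 10, 3-4 12, 5-7 17, 6-7 7, 3-6 12] → take 6-7 (7); add 7.
Step 6: frontier [3-4 12, 3-6 12] → take 3-4 (12); add 3.
The 2nd edge added is 1-2.

1-2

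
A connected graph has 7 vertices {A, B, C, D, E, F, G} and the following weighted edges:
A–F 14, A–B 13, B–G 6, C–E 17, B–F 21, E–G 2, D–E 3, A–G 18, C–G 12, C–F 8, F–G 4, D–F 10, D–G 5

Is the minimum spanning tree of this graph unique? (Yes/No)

Yes

Kruskal's algorithm — process edges by increasing weight (ties by edge label):
E–G (2): add — endpoints in different components.
D–E (3): add — endpoints in different components.
F–G (4): add — endpoints in different components.
D–G (5): skip — D and G already connected.
B–G (6): add — endpoints in different components.
C–F (8): add — endpoints in different components.
D–F (10): skip — D and F already connected.
C–G (12): skip — C and G already connected.
A–B (13): add — endpoints in different components.
Every non-tree edge has weight strictly greater than the heaviest edge on the tree path between its endpoints, so the MST is unique.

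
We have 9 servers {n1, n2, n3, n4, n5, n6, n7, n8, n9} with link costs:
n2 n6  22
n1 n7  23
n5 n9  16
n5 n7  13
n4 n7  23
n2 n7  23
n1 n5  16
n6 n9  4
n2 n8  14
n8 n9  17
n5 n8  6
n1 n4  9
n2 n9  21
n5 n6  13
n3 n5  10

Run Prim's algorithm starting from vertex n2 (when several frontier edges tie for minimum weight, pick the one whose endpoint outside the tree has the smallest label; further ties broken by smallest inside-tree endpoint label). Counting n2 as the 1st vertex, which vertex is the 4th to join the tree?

n3

Prim's algorithm from n2:
Step 1: cheapest edge leaving the tree is n2 n8 (14); add n8.
Step 2: cheapest edge leaving the tree is n5 n8 (6); add n5.
Step 3: cheapest edge leaving the tree is n3 n5 (10); add n3.
Step 4: cheapest edge leaving the tree is n5 n6 (13); add n6.
Step 5: cheapest edge leaving the tree is n6 n9 (4); add n9.
Step 6: cheapest edge leaving the tree is n5 n7 (13); add n7.
Step 7: cheapest edge leaving the tree is n1 n5 (16); add n1.
Step 8: cheapest edge leaving the tree is n1 n4 (9); add n4.
Vertex order: n2, n8, n5, n3, n6, n9, n7, n1, n4. The 4th vertex is n3.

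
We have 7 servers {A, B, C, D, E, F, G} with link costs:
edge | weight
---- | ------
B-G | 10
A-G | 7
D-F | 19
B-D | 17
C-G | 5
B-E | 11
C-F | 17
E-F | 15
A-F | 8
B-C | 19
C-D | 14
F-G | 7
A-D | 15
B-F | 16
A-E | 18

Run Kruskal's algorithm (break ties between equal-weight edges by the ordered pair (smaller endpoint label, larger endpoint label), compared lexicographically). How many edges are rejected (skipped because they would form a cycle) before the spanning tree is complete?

1

Kruskal: consider edges lightest-first.
C-G (5): add. Components now {A} {B} {C,G} {D} {E} {F}
A-G (7): add. Components now {A,C,G} {B} {D} {E} {F}
F-G (7): add. Components now {A,C,F,G} {B} {D} {E}
A-F (8): skip — A and F already connected.
B-G (10): add. Components now {A,B,C,F,G} {D} {E}
B-E (11): add. Components now {A,B,C,E,F,G} {D}
C-D (14): add. Components now {A,B,C,D,E,F,G}
Edges rejected before the tree was complete: 1.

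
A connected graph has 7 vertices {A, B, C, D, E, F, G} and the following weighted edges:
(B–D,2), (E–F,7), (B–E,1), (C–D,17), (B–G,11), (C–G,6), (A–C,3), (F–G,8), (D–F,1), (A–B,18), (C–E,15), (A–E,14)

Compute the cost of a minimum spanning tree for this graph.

Prim, starting at A.
Step 1: frontier [A–C 3, A–E 14, A–B 18] → take A–C (3); add C.
Step 2: frontier [A–E 14, A–B 18, C–G 6, C–E 15, C–D 17] → take C–G (6); add G.
Step 3: frontier [A–E 14, A–B 18, C–E 15, C–D 17, F–G 8, B–G 11] → take F–G (8); add F.
Step 4: frontier [A–E 14, A–B 18, C–E 15, C–D 17, D–F 1, E–F 7, B–G 11] → take D–F (1); add D.
Step 5: frontier [A–E 14, A–B 18, C–E 15, B–D 2, E–F 7, B–G 11] → take B–D (2); add B.
Step 6: frontier [A–E 14, B–E 1, C–E 15, E–F 7] → take B–E (1); add E.
MST edges: A–C, C–G, F–G, D–F, B–D, B–E; total weight 3+6+8+1+2+1 = 21.

21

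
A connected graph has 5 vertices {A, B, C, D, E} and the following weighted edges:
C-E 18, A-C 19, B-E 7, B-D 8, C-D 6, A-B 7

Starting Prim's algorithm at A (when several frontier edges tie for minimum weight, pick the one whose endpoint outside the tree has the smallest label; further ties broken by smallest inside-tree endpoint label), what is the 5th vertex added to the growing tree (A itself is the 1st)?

Prim, starting at A.
Step 1: frontier [A-B 7, A-C 19] → take A-B (7); add B.
Step 2: frontier [A-C 19, B-E 7, B-D 8] → take B-E (7); add E.
Step 3: frontier [A-C 19, B-D 8, C-E 18] → take B-D (8); add D.
Step 4: frontier [A-C 19, C-D 6, C-E 18] → take C-D (6); add C.
Vertex order: A, B, E, D, C. The 5th vertex is C.

C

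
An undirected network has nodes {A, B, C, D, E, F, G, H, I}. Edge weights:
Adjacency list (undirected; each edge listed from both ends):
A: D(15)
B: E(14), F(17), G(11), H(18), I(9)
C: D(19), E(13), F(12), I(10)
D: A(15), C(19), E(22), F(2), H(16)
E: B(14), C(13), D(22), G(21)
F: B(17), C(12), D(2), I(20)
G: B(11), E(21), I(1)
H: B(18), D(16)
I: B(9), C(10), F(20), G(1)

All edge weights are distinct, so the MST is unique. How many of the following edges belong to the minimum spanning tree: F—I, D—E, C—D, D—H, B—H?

1

Kruskal: consider edges lightest-first.
G—I (1): add — endpoints in different components.
D—F (2): add — endpoints in different components.
B—I (9): add — endpoints in different components.
C—I (10): add — endpoints in different components.
B—G (11): skip — B and G already connected.
C—F (12): add — endpoints in different components.
C—E (13): add — endpoints in different components.
B—E (14): skip — B and E already connected.
A—D (15): add — endpoints in different components.
D—H (16): add — endpoints in different components.
MST edge set: {G—I, D—F, B—I, C—I, C—F, C—E, A—D, D—H}.
Of the listed edges, {D—H} are in the MST → 1.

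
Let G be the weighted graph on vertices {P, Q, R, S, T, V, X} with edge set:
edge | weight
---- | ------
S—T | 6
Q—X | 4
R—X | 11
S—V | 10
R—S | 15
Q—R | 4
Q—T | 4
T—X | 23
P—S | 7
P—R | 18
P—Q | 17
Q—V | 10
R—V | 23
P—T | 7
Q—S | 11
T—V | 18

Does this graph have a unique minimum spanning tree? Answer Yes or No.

Sort edges by weight, then run Kruskal:
Q—R (4): add. Components now {T} {X} {S} {V} {Q,R} {P}
Q—T (4): add. Components now {Q,R,T} {X} {S} {V} {P}
Q—X (4): add. Components now {Q,R,T,X} {S} {V} {P}
S—T (6): add. Components now {Q,R,S,T,X} {V} {P}
P—S (7): add. Components now {P,Q,R,S,T,X} {V}
P—T (7): skip — T and P already connected.
Q—V (10): add. Components now {P,Q,R,S,T,V,X}
Non-tree edge S—V has weight 10, equal to the heaviest edge on its tree cycle — swapping gives another MST of the same weight. Not unique.

No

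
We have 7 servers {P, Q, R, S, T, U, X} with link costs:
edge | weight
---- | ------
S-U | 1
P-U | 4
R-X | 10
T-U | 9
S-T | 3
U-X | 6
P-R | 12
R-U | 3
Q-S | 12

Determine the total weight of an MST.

29

Prim, starting at Q.
Step 1: frontier [Q-S 12] → take Q-S (12); add S.
Step 2: frontier [S-U 1, S-T 3] → take S-U (1); add U.
Step 3: frontier [S-T 3, R-U 3, P-U 4, U-X 6, T-U 9] → take R-U (3); add R.
Step 4: frontier [R-X 10, P-R 12, S-T 3, P-U 4, U-X 6, T-U 9] → take S-T (3); add T.
Step 5: frontier [R-X 10, P-R 12, P-U 4, U-X 6] → take P-U (4); add P.
Step 6: frontier [R-X 10, U-X 6] → take U-X (6); add X.
MST edges: Q-S, S-U, R-U, S-T, P-U, U-X; total weight 12+1+3+3+4+6 = 29.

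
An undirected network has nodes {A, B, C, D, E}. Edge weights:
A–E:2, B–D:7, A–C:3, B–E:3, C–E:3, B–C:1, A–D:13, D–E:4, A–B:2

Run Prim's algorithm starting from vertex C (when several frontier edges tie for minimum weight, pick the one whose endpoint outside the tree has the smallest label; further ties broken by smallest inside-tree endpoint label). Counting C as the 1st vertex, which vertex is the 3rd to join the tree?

Prim's algorithm from C:
Step 1: cheapest edge leaving the tree is B–C (1); add B.
Step 2: cheapest edge leaving the tree is A–B (2); add A.
Step 3: cheapest edge leaving the tree is A–E (2); add E.
Step 4: cheapest edge leaving the tree is D–E (4); add D.
Vertex order: C, B, A, E, D. The 3rd vertex is A.

A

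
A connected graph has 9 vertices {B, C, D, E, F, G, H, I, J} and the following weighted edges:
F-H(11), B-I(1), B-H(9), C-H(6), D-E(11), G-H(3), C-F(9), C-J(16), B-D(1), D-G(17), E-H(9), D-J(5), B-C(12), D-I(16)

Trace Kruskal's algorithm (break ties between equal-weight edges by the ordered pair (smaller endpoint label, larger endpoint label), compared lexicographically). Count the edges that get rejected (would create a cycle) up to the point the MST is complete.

0

Kruskal: consider edges lightest-first.
B-D (1): add — endpoints in different components.
B-I (1): add — endpoints in different components.
G-H (3): add — endpoints in different components.
D-J (5): add — endpoints in different components.
C-H (6): add — endpoints in different components.
B-H (9): add — endpoints in different components.
C-F (9): add — endpoints in different components.
E-H (9): add — endpoints in different components.
Edges rejected before the tree was complete: 0.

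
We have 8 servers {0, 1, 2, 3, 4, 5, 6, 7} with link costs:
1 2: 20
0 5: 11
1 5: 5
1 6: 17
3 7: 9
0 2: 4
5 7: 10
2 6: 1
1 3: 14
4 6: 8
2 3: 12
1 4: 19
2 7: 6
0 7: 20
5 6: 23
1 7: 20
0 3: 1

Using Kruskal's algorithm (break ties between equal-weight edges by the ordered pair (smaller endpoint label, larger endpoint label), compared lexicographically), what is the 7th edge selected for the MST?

Kruskal's algorithm — process edges by increasing weight (ties by edge label):
0 3 (1): add — endpoints in different components.
2 6 (1): add — endpoints in different components.
0 2 (4): add — endpoints in different components.
1 5 (5): add — endpoints in different components.
2 7 (6): add — endpoints in different components.
4 6 (8): add — endpoints in different components.
3 7 (9): skip — 3 and 7 already connected.
5 7 (10): add — endpoints in different components.
The 7th edge added is 5 7.

5-7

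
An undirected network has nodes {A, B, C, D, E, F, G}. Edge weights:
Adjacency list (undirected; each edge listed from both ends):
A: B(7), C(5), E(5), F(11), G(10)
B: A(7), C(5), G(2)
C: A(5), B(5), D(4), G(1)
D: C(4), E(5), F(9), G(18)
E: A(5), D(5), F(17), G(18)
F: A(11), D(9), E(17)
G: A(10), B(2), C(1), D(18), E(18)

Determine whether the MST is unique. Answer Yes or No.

No

Sort edges by weight, then run Kruskal:
C—G (1): add. Components now {A} {B} {C,G} {D} {E} {F}
B—G (2): add. Components now {A} {B,C,G} {D} {E} {F}
C—D (4): add. Components now {A} {B,C,D,G} {E} {F}
A—C (5): add. Components now {A,B,C,D,G} {E} {F}
A—E (5): add. Components now {A,B,C,D,E,G} {F}
B—C (5): skip — B and C already connected.
D—E (5): skip — D and E already connected.
A—B (7): skip — A and B already connected.
D—F (9): add. Components now {A,B,C,D,E,F,G}
Non-tree edge D—E has weight 5, equal to the heaviest edge on its tree cycle — swapping gives another MST of the same weight. Not unique.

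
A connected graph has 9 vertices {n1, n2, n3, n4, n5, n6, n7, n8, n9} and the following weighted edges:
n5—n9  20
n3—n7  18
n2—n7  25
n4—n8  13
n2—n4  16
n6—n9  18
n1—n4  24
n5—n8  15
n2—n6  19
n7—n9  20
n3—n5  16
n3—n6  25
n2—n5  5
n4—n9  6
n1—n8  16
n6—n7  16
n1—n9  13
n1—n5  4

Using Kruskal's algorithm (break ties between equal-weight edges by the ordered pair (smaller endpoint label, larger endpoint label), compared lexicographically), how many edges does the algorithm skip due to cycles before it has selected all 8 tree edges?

3

Kruskal's algorithm — process edges by increasing weight (ties by edge label):
n1—n5 (4): add — endpoints in different components.
n2—n5 (5): add — endpoints in different components.
n4—n9 (6): add — endpoints in different components.
n1—n9 (13): add — endpoints in different components.
n4—n8 (13): add — endpoints in different components.
n5—n8 (15): skip — n5 and n8 already connected.
n1—n8 (16): skip — n1 and n8 already connected.
n2—n4 (16): skip — n2 and n4 already connected.
n3—n5 (16): add — endpoints in different components.
n6—n7 (16): add — endpoints in different components.
n3—n7 (18): add — endpoints in different components.
Edges rejected before the tree was complete: 3.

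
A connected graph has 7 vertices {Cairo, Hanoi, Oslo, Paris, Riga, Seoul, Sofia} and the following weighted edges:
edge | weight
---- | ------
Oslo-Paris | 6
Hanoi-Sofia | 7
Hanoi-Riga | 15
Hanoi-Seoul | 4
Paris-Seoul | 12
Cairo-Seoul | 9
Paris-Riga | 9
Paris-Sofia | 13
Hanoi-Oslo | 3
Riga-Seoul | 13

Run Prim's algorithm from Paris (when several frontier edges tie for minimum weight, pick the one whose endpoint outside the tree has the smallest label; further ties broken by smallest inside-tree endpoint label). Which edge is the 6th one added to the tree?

Prim's algorithm from Paris:
Step 1: frontier [Oslo-Paris 6, Paris-Riga 9, Paris-Seoul 12, Paris-Sofia 13] → take Oslo-Paris (6); add Oslo.
Step 2: frontier [Hanoi-Oslo 3, Paris-Riga 9, Paris-Seoul 12, Paris-Sofia 13] → take Hanoi-Oslo (3); add Hanoi.
Step 3: frontier [Hanoi-Seoul 4, Hanoi-Sofia 7, Hanoi-Riga 15, Paris-Riga 9, Paris-Seoul 12, Paris-Sofia 13] → take Hanoi-Seoul (4); add Seoul.
Step 4: frontier [Hanoi-Sofia 7, Hanoi-Riga 15, Paris-Riga 9, Paris-Sofia 13, Cairo-Seoul 9, Riga-Seoul 13] → take Hanoi-Sofia (7); add Sofia.
Step 5: frontier [Hanoi-Riga 15, Paris-Riga 9, Cairo-Seoul 9, Riga-Seoul 13] → take Cairo-Seoul (9); add Cairo.
Step 6: frontier [Hanoi-Riga 15, Paris-Riga 9, Riga-Seoul 13] → take Paris-Riga (9); add Riga.
The 6th edge added is Paris-Riga.

Paris-Riga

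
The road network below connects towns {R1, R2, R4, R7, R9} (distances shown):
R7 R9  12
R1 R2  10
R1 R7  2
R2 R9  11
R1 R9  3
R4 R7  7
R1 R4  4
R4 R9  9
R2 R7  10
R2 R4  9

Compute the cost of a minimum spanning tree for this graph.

18

Prim's algorithm from R7:
Step 1: frontier [R1 R7 2, R4 R7 7, R2 R7 10, R7 R9 12] → take R1 R7 (2); add R1.
Step 2: frontier [R1 R9 3, R1 R4 4, R1 R2 10, R4 R7 7, R2 R7 10, R7 R9 12] → take R1 R9 (3); add R9.
Step 3: frontier [R1 R4 4, R1 R2 10, R4 R7 7, R2 R7 10, R4 R9 9, R2 R9 11] → take R1 R4 (4); add R4.
Step 4: frontier [R1 R2 10, R2 R4 9, R2 R7 10, R2 R9 11] → take R2 R4 (9); add R2.
MST edges: R1 R7, R1 R9, R1 R4, R2 R4; total weight 2+3+4+9 = 18.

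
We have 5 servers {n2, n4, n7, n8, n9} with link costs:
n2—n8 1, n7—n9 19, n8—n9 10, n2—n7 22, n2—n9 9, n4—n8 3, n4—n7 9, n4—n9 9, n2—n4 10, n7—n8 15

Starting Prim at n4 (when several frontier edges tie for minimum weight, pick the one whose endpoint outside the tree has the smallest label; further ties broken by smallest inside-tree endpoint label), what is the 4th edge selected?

n2-n9

Grow the tree from n4 using Prim:
Step 1: frontier [n4—n8 3, n4—n7 9, n4—n9 9, n2—n4 10] → take n4—n8 (3); add n8.
Step 2: frontier [n4—n7 9, n4—n9 9, n2—n4 10, n2—n8 1, n8—n9 10, n7—n8 15] → take n2—n8 (1); add n2.
Step 3: frontier [n2—n9 9, n2—n7 22, n4—n7 9, n4—n9 9, n8—n9 10, n7—n8 15] → take n4—n7 (9); add n7.
Step 4: frontier [n2—n9 9, n4—n9 9, n7—n9 19, n8—n9 10] → take n2—n9 (9); add n9.
The 4th edge added is n2—n9.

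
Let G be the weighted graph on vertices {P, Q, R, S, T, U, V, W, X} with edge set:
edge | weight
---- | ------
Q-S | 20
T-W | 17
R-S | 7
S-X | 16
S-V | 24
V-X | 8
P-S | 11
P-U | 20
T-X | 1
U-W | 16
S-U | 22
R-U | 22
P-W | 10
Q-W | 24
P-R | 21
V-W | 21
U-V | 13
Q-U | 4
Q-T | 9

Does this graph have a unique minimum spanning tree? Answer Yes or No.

No

Sort edges by weight, then run Kruskal:
T-X (1): add — endpoints in different components.
Q-U (4): add — endpoints in different components.
R-S (7): add — endpoints in different components.
V-X (8): add — endpoints in different components.
Q-T (9): add — endpoints in different components.
P-W (10): add — endpoints in different components.
P-S (11): add — endpoints in different components.
U-V (13): skip — U and V already connected.
S-X (16): add — endpoints in different components.
Non-tree edge U-W has weight 16, equal to the heaviest edge on its tree cycle — swapping gives another MST of the same weight. Not unique.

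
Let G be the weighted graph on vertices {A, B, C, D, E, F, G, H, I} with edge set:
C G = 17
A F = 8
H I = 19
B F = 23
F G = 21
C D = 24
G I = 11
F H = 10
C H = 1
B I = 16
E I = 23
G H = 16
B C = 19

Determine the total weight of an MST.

Kruskal's algorithm — process edges by increasing weight (ties by edge label):
C H (1): add — endpoints in different components.
A F (8): add — endpoints in different components.
F H (10): add — endpoints in different components.
G I (11): add — endpoints in different components.
B I (16): add — endpoints in different components.
G H (16): add — endpoints in different components.
C G (17): skip — C and G already connected.
B C (19): skip — B and C already connected.
H I (19): skip — H and I already connected.
F G (21): skip — F and G already connected.
B F (23): skip — B and F already connected.
E I (23): add — endpoints in different components.
C D (24): add — endpoints in different components.
MST edges: C H, A F, F H, G I, B I, G H, E I, C D; total weight 1+8+10+11+16+16+23+24 = 109.

109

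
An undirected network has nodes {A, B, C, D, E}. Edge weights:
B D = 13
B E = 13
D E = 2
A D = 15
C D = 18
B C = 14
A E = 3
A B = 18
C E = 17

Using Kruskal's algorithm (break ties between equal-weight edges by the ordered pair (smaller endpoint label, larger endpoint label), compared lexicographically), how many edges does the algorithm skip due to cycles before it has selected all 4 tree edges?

Sort edges by weight, then run Kruskal:
D E (2): add. Components now {A} {B} {C} {D,E}
A E (3): add. Components now {A,D,E} {B} {C}
B D (13): add. Components now {A,B,D,E} {C}
B E (13): skip — B and E already connected.
B C (14): add. Components now {A,B,C,D,E}
Edges rejected before the tree was complete: 1.

1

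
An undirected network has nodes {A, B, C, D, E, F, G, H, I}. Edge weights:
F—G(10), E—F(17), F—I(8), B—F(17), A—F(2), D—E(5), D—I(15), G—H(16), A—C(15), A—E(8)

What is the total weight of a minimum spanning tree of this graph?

81

Kruskal's algorithm — process edges by increasing weight (ties by edge label):
A—F (2): add — endpoints in different components.
D—E (5): add — endpoints in different components.
A—E (8): add — endpoints in different components.
F—I (8): add — endpoints in different components.
F—G (10): add — endpoints in different components.
A—C (15): add — endpoints in different components.
D—I (15): skip — D and I already connected.
G—H (16): add — endpoints in different components.
B—F (17): add — endpoints in different components.
MST edges: A—F, D—E, A—E, F—I, F—G, A—C, G—H, B—F; total weight 2+5+8+8+10+15+16+17 = 81.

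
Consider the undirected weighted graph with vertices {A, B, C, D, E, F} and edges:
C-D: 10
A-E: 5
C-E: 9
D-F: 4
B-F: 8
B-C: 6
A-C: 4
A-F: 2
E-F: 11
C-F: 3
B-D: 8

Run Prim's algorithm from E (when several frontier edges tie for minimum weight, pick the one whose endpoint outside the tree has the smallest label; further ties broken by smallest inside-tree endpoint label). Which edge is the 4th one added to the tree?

D-F

Prim, starting at E.
Step 1: cheapest edge leaving the tree is A-E (5); add A.
Step 2: cheapest edge leaving the tree is A-F (2); add F.
Step 3: cheapest edge leaving the tree is C-F (3); add C.
Step 4: cheapest edge leaving the tree is D-F (4); add D.
Step 5: cheapest edge leaving the tree is B-C (6); add B.
The 4th edge added is D-F.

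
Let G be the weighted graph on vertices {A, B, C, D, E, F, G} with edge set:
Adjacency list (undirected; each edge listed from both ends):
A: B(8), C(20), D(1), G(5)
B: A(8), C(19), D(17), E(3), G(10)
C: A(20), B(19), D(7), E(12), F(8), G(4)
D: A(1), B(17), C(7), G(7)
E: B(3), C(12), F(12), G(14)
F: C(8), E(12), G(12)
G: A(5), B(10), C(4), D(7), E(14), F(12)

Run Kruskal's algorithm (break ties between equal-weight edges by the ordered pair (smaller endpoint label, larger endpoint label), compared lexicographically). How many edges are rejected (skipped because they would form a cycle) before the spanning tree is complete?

2

Kruskal: consider edges lightest-first.
A—D (1): add — endpoints in different components.
B—E (3): add — endpoints in different components.
C—G (4): add — endpoints in different components.
A—G (5): add — endpoints in different components.
C—D (7): skip — C and D already connected.
D—G (7): skip — D and G already connected.
A—B (8): add — endpoints in different components.
C—F (8): add — endpoints in different components.
Edges rejected before the tree was complete: 2.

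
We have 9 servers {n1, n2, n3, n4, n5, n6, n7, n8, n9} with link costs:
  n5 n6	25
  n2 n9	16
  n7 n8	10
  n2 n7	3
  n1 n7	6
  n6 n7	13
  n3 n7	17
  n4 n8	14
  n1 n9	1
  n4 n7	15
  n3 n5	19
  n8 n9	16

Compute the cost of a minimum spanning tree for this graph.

Kruskal: consider edges lightest-first.
n1 n9 (1): add — endpoints in different components.
n2 n7 (3): add — endpoints in different components.
n1 n7 (6): add — endpoints in different components.
n7 n8 (10): add — endpoints in different components.
n6 n7 (13): add — endpoints in different components.
n4 n8 (14): add — endpoints in different components.
n4 n7 (15): skip — n7 and n4 already connected.
n2 n9 (16): skip — n2 and n9 already connected.
n8 n9 (16): skip — n8 and n9 already connected.
n3 n7 (17): add — endpoints in different components.
n3 n5 (19): add — endpoints in different components.
MST edges: n1 n9, n2 n7, n1 n7, n7 n8, n6 n7, n4 n8, n3 n7, n3 n5; total weight 1+3+6+10+13+14+17+19 = 83.

83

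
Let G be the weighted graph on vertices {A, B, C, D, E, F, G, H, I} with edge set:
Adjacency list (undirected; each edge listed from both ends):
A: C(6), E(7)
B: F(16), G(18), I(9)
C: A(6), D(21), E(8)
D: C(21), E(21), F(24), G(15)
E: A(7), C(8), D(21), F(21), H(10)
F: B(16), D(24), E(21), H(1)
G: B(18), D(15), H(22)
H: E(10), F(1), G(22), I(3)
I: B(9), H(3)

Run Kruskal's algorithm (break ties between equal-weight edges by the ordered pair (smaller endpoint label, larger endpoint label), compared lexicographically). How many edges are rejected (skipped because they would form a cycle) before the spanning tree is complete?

Sort edges by weight, then run Kruskal:
F H (1): add — endpoints in different components.
H I (3): add — endpoints in different components.
A C (6): add — endpoints in different components.
A E (7): add — endpoints in different components.
C E (8): skip — C and E already connected.
B I (9): add — endpoints in different components.
E H (10): add — endpoints in different components.
D G (15): add — endpoints in different components.
B F (16): skip — B and F already connected.
B G (18): add — endpoints in different components.
Edges rejected before the tree was complete: 2.

2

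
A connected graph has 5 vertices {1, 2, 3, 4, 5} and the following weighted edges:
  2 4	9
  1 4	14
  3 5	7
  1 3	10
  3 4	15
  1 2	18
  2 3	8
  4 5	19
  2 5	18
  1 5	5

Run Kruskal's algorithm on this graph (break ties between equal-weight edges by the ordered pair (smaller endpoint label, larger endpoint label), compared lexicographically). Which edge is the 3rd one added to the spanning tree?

2-3

Kruskal's algorithm — process edges by increasing weight (ties by edge label):
1 5 (5): add. Components now {1,5} {2} {3} {4}
3 5 (7): add. Components now {1,3,5} {2} {4}
2 3 (8): add. Components now {1,2,3,5} {4}
2 4 (9): add. Components now {1,2,3,4,5}
The 3rd edge added is 2 3.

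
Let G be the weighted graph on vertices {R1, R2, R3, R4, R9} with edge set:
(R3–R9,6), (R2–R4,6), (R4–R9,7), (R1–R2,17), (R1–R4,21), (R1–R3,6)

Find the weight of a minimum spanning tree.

25

Prim, starting at R9.
Step 1: cheapest edge leaving the tree is R3–R9 (6); add R3.
Step 2: cheapest edge leaving the tree is R1–R3 (6); add R1.
Step 3: cheapest edge leaving the tree is R4–R9 (7); add R4.
Step 4: cheapest edge leaving the tree is R2–R4 (6); add R2.
MST edges: R3–R9, R1–R3, R4–R9, R2–R4; total weight 6+6+7+6 = 25.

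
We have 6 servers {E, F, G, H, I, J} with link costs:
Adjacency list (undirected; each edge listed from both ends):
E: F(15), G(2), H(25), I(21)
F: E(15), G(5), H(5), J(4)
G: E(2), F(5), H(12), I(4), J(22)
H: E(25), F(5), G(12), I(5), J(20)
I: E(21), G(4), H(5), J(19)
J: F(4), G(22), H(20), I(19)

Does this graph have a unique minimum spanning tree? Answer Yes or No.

No

Kruskal: consider edges lightest-first.
E–G (2): add — endpoints in different components.
F–J (4): add — endpoints in different components.
G–I (4): add — endpoints in different components.
F–G (5): add — endpoints in different components.
F–H (5): add — endpoints in different components.
Non-tree edge H–I has weight 5, equal to the heaviest edge on its tree cycle — swapping gives another MST of the same weight. Not unique.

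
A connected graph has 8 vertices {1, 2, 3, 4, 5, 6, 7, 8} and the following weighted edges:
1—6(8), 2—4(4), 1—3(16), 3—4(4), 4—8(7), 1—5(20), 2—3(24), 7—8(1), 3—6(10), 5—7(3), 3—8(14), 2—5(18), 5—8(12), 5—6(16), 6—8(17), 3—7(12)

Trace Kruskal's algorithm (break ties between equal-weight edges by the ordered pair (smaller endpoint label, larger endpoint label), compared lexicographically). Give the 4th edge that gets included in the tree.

Kruskal: consider edges lightest-first.
7—8 (1): add — endpoints in different components.
5—7 (3): add — endpoints in different components.
2—4 (4): add — endpoints in different components.
3—4 (4): add — endpoints in different components.
4—8 (7): add — endpoints in different components.
1—6 (8): add — endpoints in different components.
3—6 (10): add — endpoints in different components.
The 4th edge added is 3—4.

3-4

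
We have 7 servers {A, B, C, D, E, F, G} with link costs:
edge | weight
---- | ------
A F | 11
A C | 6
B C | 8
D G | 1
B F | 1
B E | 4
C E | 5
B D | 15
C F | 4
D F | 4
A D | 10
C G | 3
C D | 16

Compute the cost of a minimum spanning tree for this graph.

Prim's algorithm from E:
Step 1: cheapest edge leaving the tree is B E (4); add B.
Step 2: cheapest edge leaving the tree is B F (1); add F.
Step 3: cheapest edge leaving the tree is C F (4); add C.
Step 4: cheapest edge leaving the tree is C G (3); add G.
Step 5: cheapest edge leaving the tree is D G (1); add D.
Step 6: cheapest edge leaving the tree is A C (6); add A.
MST edges: B E, B F, C F, C G, D G, A C; total weight 4+1+4+3+1+6 = 19.

19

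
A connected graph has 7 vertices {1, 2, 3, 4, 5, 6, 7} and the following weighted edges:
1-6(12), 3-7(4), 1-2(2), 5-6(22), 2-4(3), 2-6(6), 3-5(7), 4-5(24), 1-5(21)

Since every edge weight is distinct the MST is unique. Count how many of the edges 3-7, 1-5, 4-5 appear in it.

Kruskal's algorithm — process edges by increasing weight (ties by edge label):
1-2 (2): add — endpoints in different components.
2-4 (3): add — endpoints in different components.
3-7 (4): add — endpoints in different components.
2-6 (6): add — endpoints in different components.
3-5 (7): add — endpoints in different components.
1-6 (12): skip — 1 and 6 already connected.
1-5 (21): add — endpoints in different components.
MST edge set: {1-2, 2-4, 3-7, 2-6, 3-5, 1-5}.
Of the listed edges, {3-7, 1-5} are in the MST → 2.

2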